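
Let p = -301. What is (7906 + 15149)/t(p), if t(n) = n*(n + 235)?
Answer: 7685/6622 ≈ 1.1605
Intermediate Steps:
t(n) = n*(235 + n)
(7906 + 15149)/t(p) = (7906 + 15149)/((-301*(235 - 301))) = 23055/((-301*(-66))) = 23055/19866 = 23055*(1/19866) = 7685/6622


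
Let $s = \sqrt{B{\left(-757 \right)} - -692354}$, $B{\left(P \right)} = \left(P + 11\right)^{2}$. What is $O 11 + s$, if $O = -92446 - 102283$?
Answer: $-2142019 + \sqrt{1248870} \approx -2.1409 \cdot 10^{6}$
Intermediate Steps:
$O = -194729$
$B{\left(P \right)} = \left(11 + P\right)^{2}$
$s = \sqrt{1248870}$ ($s = \sqrt{\left(11 - 757\right)^{2} - -692354} = \sqrt{\left(-746\right)^{2} + \left(-353394 + 1045748\right)} = \sqrt{556516 + 692354} = \sqrt{1248870} \approx 1117.5$)
$O 11 + s = \left(-194729\right) 11 + \sqrt{1248870} = -2142019 + \sqrt{1248870}$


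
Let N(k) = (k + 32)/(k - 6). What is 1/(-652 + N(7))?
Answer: -1/613 ≈ -0.0016313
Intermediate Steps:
N(k) = (32 + k)/(-6 + k)
1/(-652 + N(7)) = 1/(-652 + (32 + 7)/(-6 + 7)) = 1/(-652 + 39/1) = 1/(-652 + 1*39) = 1/(-652 + 39) = 1/(-613) = -1/613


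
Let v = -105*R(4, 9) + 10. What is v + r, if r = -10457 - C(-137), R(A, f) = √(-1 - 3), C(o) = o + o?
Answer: -10173 - 210*I ≈ -10173.0 - 210.0*I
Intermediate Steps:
C(o) = 2*o
R(A, f) = 2*I (R(A, f) = √(-4) = 2*I)
v = 10 - 210*I (v = -210*I + 10 = 10 - 210*I ≈ 10.0 - 210.0*I)
r = -10183 (r = -10457 - 2*(-137) = -10457 - 1*(-274) = -10457 + 274 = -10183)
v + r = (10 - 210*I) - 10183 = -10173 - 210*I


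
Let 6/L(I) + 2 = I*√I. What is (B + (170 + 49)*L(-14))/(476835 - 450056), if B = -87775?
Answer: (-614425*√14 + 88432*I)/(26779*(-I + 7*√14)) ≈ -3.2778 + 0.00093535*I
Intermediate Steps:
L(I) = 6/(-2 + I^(3/2)) (L(I) = 6/(-2 + I*√I) = 6/(-2 + I^(3/2)))
(B + (170 + 49)*L(-14))/(476835 - 450056) = (-87775 + (170 + 49)*(6/(-2 + (-14)^(3/2))))/(476835 - 450056) = (-87775 + 219*(6/(-2 - 14*I*√14)))/26779 = (-87775 + 1314/(-2 - 14*I*√14))*(1/26779) = -87775/26779 + 1314/(26779*(-2 - 14*I*√14))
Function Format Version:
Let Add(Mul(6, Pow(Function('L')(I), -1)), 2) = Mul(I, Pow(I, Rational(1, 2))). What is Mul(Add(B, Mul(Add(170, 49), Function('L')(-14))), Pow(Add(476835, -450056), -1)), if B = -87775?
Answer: Mul(Rational(1, 26779), Pow(Add(Mul(-1, I), Mul(7, Pow(14, Rational(1, 2)))), -1), Add(Mul(-614425, Pow(14, Rational(1, 2))), Mul(88432, I))) ≈ Add(-3.2778, Mul(0.00093535, I))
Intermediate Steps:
Function('L')(I) = Mul(6, Pow(Add(-2, Pow(I, Rational(3, 2))), -1)) (Function('L')(I) = Mul(6, Pow(Add(-2, Mul(I, Pow(I, Rational(1, 2)))), -1)) = Mul(6, Pow(Add(-2, Pow(I, Rational(3, 2))), -1)))
Mul(Add(B, Mul(Add(170, 49), Function('L')(-14))), Pow(Add(476835, -450056), -1)) = Mul(Add(-87775, Mul(Add(170, 49), Mul(6, Pow(Add(-2, Pow(-14, Rational(3, 2))), -1)))), Pow(Add(476835, -450056), -1)) = Mul(Add(-87775, Mul(219, Mul(6, Pow(Add(-2, Mul(-14, I, Pow(14, Rational(1, 2)))), -1)))), Pow(26779, -1)) = Mul(Add(-87775, Mul(1314, Pow(Add(-2, Mul(-14, I, Pow(14, Rational(1, 2)))), -1))), Rational(1, 26779)) = Add(Rational(-87775, 26779), Mul(Rational(1314, 26779), Pow(Add(-2, Mul(-14, I, Pow(14, Rational(1, 2)))), -1)))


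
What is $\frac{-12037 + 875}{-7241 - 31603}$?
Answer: $\frac{5581}{19422} \approx 0.28735$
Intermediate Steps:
$\frac{-12037 + 875}{-7241 - 31603} = - \frac{11162}{-7241 - 31603} = - \frac{11162}{-38844} = \left(-11162\right) \left(- \frac{1}{38844}\right) = \frac{5581}{19422}$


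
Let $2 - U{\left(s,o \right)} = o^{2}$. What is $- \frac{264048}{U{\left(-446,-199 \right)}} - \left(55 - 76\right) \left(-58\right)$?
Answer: $- \frac{47967534}{39599} \approx -1211.3$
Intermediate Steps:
$U{\left(s,o \right)} = 2 - o^{2}$
$- \frac{264048}{U{\left(-446,-199 \right)}} - \left(55 - 76\right) \left(-58\right) = - \frac{264048}{2 - \left(-199\right)^{2}} - \left(55 - 76\right) \left(-58\right) = - \frac{264048}{2 - 39601} - \left(-21\right) \left(-58\right) = - \frac{264048}{2 - 39601} - 1218 = - \frac{264048}{-39599} - 1218 = \left(-264048\right) \left(- \frac{1}{39599}\right) - 1218 = \frac{264048}{39599} - 1218 = - \frac{47967534}{39599}$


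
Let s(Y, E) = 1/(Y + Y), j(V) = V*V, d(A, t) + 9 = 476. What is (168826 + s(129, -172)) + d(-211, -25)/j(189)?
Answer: 518634537025/3072006 ≈ 1.6883e+5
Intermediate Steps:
d(A, t) = 467 (d(A, t) = -9 + 476 = 467)
j(V) = V**2
s(Y, E) = 1/(2*Y)
(168826 + s(129, -172)) + d(-211, -25)/j(189) = (168826 + (1/2)/129) + 467/(189**2) = (168826 + (1/2)*(1/129)) + 467/35721 = (168826 + 1/258) + 467*(1/35721) = 43557109/258 + 467/35721 = 518634537025/3072006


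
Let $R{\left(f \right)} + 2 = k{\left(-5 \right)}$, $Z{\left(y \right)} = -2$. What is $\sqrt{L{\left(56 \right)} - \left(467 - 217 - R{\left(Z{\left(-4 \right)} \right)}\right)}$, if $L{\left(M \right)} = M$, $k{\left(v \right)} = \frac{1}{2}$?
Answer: $\frac{i \sqrt{782}}{2} \approx 13.982 i$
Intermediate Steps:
$k{\left(v \right)} = \frac{1}{2}$
$R{\left(f \right)} = - \frac{3}{2}$ ($R{\left(f \right)} = -2 + \frac{1}{2} = - \frac{3}{2}$)
$\sqrt{L{\left(56 \right)} - \left(467 - 217 - R{\left(Z{\left(-4 \right)} \right)}\right)} = \sqrt{56 - \left(\frac{937}{2} - 217\right)} = \sqrt{56 - \frac{503}{2}} = \sqrt{- \frac{391}{2}} = \frac{i \sqrt{782}}{2}$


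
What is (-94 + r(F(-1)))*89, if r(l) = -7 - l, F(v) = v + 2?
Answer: -9078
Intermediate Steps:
F(v) = 2 + v
(-94 + r(F(-1)))*89 = (-94 + (-7 - (2 - 1)))*89 = (-94 + (-7 - 1*1))*89 = (-94 + (-7 - 1))*89 = (-94 - 8)*89 = -102*89 = -9078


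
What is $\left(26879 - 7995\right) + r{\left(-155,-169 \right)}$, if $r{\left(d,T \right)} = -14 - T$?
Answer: $19039$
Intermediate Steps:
$\left(26879 - 7995\right) + r{\left(-155,-169 \right)} = \left(26879 - 7995\right) - -155 = 18884 + \left(-14 + 169\right) = 18884 + 155 = 19039$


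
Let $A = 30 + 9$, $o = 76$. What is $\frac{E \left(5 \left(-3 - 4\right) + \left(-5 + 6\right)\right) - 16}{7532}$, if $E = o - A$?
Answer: $- \frac{91}{538} \approx -0.16914$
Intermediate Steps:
$A = 39$
$E = 37$ ($E = 76 - 39 = 37$)
$\frac{E \left(5 \left(-3 - 4\right) + \left(-5 + 6\right)\right) - 16}{7532} = \frac{37 \left(5 \left(-3 - 4\right) + \left(-5 + 6\right)\right) - 16}{7532} = \left(37 \left(5 \left(-7\right) + 1\right) - 16\right) \frac{1}{7532} = \left(37 \left(-35 + 1\right) - 16\right) \frac{1}{7532} = \left(37 \left(-34\right) - 16\right) \frac{1}{7532} = \left(-1258 - 16\right) \frac{1}{7532} = \left(-1274\right) \frac{1}{7532} = - \frac{91}{538}$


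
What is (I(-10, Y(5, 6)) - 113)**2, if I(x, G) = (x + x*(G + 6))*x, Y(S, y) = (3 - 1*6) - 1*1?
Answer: 34969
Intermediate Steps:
Y(S, y) = -4 (Y(S, y) = (3 - 6) - 1 = -3 - 1 = -4)
I(x, G) = x*(x + x*(6 + G)) (I(x, G) = (x + x*(6 + G))*x = x*(x + x*(6 + G)))
(I(-10, Y(5, 6)) - 113)**2 = ((-10)**2*(7 - 4) - 113)**2 = (100*3 - 113)**2 = (300 - 113)**2 = 187**2 = 34969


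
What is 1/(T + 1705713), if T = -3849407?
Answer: -1/2143694 ≈ -4.6648e-7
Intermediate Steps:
1/(T + 1705713) = 1/(-3849407 + 1705713) = 1/(-2143694) = -1/2143694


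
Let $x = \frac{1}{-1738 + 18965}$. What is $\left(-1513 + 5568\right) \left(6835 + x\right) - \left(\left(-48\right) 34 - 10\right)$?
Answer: $\frac{477490530764}{17227} \approx 2.7718 \cdot 10^{7}$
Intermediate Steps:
$x = \frac{1}{17227} \approx 5.8048 \cdot 10^{-5}$
$\left(-1513 + 5568\right) \left(6835 + x\right) - \left(\left(-48\right) 34 - 10\right) = \left(-1513 + 5568\right) \left(6835 + \frac{1}{17227}\right) - \left(\left(-48\right) 34 - 10\right) = 4055 \cdot \frac{117746546}{17227} - \left(-1632 - 10\right) = \frac{477462244030}{17227} - -1642 = \frac{477462244030}{17227} + 1642 = \frac{477490530764}{17227}$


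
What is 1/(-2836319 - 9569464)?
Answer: -1/12405783 ≈ -8.0608e-8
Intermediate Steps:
1/(-2836319 - 9569464) = 1/(-12405783) = -1/12405783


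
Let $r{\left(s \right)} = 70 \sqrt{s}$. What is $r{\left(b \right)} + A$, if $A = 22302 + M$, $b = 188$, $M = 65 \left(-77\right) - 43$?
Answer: $17254 + 140 \sqrt{47} \approx 18214.0$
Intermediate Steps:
$M = -5048$ ($M = -5005 - 43 = -5048$)
$A = 17254$ ($A = 22302 - 5048 = 17254$)
$r{\left(b \right)} + A = 70 \sqrt{188} + 17254 = 70 \cdot 2 \sqrt{47} + 17254 = 140 \sqrt{47} + 17254 = 17254 + 140 \sqrt{47}$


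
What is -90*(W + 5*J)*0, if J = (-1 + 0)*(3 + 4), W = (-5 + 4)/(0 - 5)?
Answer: 0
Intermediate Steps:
W = ⅕ (W = -1/(-5) = -1*(-⅕) = ⅕ ≈ 0.20000)
J = -7 (J = -1*7 = -7)
-90*(W + 5*J)*0 = -90*(⅕ + 5*(-7))*0 = -90*(⅕ - 35)*0 = -90*(-174/5)*0 = 3132*0 = 0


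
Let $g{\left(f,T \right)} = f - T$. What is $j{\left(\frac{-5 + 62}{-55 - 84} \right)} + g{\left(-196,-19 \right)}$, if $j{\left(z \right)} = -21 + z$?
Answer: $- \frac{27579}{139} \approx -198.41$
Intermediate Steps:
$j{\left(\frac{-5 + 62}{-55 - 84} \right)} + g{\left(-196,-19 \right)} = \left(-21 + \frac{-5 + 62}{-55 - 84}\right) - 177 = \left(-21 + \frac{57}{-139}\right) + \left(-196 + 19\right) = \left(-21 + 57 \left(- \frac{1}{139}\right)\right) - 177 = \left(-21 - \frac{57}{139}\right) - 177 = - \frac{2976}{139} - 177 = - \frac{27579}{139}$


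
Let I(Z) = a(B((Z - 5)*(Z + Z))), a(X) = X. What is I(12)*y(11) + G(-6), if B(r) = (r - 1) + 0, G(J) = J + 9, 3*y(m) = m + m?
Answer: 3683/3 ≈ 1227.7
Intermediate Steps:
y(m) = 2*m/3 (y(m) = (m + m)/3 = (2*m)/3 = 2*m/3)
G(J) = 9 + J
B(r) = -1 + r (B(r) = (-1 + r) + 0 = -1 + r)
I(Z) = -1 + 2*Z*(-5 + Z) (I(Z) = -1 + (Z - 5)*(Z + Z) = -1 + (-5 + Z)*(2*Z) = -1 + 2*Z*(-5 + Z))
I(12)*y(11) + G(-6) = (-1 + 2*12*(-5 + 12))*((⅔)*11) + (9 - 6) = (-1 + 2*12*7)*(22/3) + 3 = (-1 + 168)*(22/3) + 3 = 167*(22/3) + 3 = 3674/3 + 3 = 3683/3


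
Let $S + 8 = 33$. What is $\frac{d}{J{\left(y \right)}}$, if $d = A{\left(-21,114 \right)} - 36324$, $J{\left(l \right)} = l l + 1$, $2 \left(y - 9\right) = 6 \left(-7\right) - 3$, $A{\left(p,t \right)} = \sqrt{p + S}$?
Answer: $- \frac{145288}{733} \approx -198.21$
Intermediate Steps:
$S = 25$ ($S = -8 + 33 = 25$)
$A{\left(p,t \right)} = \sqrt{25 + p}$ ($A{\left(p,t \right)} = \sqrt{p + 25} = \sqrt{25 + p}$)
$y = - \frac{27}{2}$ ($y = 9 + \frac{6 \left(-7\right) - 3}{2} = 9 + \frac{-42 - 3}{2} = 9 + \frac{1}{2} \left(-45\right) = 9 - \frac{45}{2} = - \frac{27}{2} \approx -13.5$)
$J{\left(l \right)} = 1 + l^{2}$ ($J{\left(l \right)} = l^{2} + 1 = 1 + l^{2}$)
$d = -36322$ ($d = \sqrt{25 - 21} - 36324 = \sqrt{4} - 36324 = 2 - 36324 = -36322$)
$\frac{d}{J{\left(y \right)}} = - \frac{36322}{1 + \left(- \frac{27}{2}\right)^{2}} = - \frac{36322}{1 + \frac{729}{4}} = - \frac{36322}{\frac{733}{4}} = \left(-36322\right) \frac{4}{733} = - \frac{145288}{733}$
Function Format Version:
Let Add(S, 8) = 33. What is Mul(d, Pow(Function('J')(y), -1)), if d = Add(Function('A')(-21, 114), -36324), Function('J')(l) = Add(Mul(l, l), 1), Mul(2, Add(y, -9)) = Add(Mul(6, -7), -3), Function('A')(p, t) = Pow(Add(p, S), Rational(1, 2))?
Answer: Rational(-145288, 733) ≈ -198.21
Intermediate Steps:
S = 25 (S = Add(-8, 33) = 25)
Function('A')(p, t) = Pow(Add(25, p), Rational(1, 2)) (Function('A')(p, t) = Pow(Add(p, 25), Rational(1, 2)) = Pow(Add(25, p), Rational(1, 2)))
y = Rational(-27, 2) (y = Add(9, Mul(Rational(1, 2), Add(Mul(6, -7), -3))) = Add(9, Mul(Rational(1, 2), Add(-42, -3))) = Add(9, Mul(Rational(1, 2), -45)) = Add(9, Rational(-45, 2)) = Rational(-27, 2) ≈ -13.500)
Function('J')(l) = Add(1, Pow(l, 2)) (Function('J')(l) = Add(Pow(l, 2), 1) = Add(1, Pow(l, 2)))
d = -36322 (d = Add(Pow(Add(25, -21), Rational(1, 2)), -36324) = Add(Pow(4, Rational(1, 2)), -36324) = Add(2, -36324) = -36322)
Mul(d, Pow(Function('J')(y), -1)) = Mul(-36322, Pow(Add(1, Pow(Rational(-27, 2), 2)), -1)) = Mul(-36322, Pow(Add(1, Rational(729, 4)), -1)) = Mul(-36322, Pow(Rational(733, 4), -1)) = Mul(-36322, Rational(4, 733)) = Rational(-145288, 733)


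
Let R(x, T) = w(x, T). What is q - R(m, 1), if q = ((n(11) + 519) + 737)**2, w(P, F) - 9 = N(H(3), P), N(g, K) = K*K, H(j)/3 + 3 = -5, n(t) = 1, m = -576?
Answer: 1248264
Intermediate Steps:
H(j) = -24 (H(j) = -9 + 3*(-5) = -9 - 15 = -24)
N(g, K) = K**2
w(P, F) = 9 + P**2
R(x, T) = 9 + x**2
q = 1580049 (q = ((1 + 519) + 737)**2 = (520 + 737)**2 = 1257**2 = 1580049)
q - R(m, 1) = 1580049 - (9 + (-576)**2) = 1580049 - (9 + 331776) = 1580049 - 1*331785 = 1580049 - 331785 = 1248264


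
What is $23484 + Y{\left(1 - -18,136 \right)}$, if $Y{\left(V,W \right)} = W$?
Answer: $23620$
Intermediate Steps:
$23484 + Y{\left(1 - -18,136 \right)} = 23484 + 136 = 23620$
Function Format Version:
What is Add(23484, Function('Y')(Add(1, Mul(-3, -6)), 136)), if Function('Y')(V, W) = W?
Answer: 23620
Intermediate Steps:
Add(23484, Function('Y')(Add(1, Mul(-3, -6)), 136)) = Add(23484, 136) = 23620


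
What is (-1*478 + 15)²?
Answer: 214369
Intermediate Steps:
(-1*478 + 15)² = (-478 + 15)² = (-463)² = 214369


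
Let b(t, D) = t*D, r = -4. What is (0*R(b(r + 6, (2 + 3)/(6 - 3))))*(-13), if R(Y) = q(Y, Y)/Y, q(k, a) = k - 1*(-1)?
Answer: 0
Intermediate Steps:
q(k, a) = 1 + k (q(k, a) = k + 1 = 1 + k)
b(t, D) = D*t
R(Y) = (1 + Y)/Y
(0*R(b(r + 6, (2 + 3)/(6 - 3))))*(-13) = (0*((1 + ((2 + 3)/(6 - 3))*(-4 + 6))/((((2 + 3)/(6 - 3))*(-4 + 6)))))*(-13) = (0*((1 + (5/3)*2)/(((5/3)*2))))*(-13) = (0*((1 + 10/3)/(10/3)))*(-13) = (0*((3/10)*(13/3)))*(-13) = (0*(13/10))*(-13) = 0*(-13) = 0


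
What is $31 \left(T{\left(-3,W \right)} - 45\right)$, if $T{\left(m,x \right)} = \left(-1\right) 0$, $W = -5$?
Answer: $-1395$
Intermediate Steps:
$T{\left(m,x \right)} = 0$
$31 \left(T{\left(-3,W \right)} - 45\right) = 31 \left(0 - 45\right) = 31 \left(-45\right) = -1395$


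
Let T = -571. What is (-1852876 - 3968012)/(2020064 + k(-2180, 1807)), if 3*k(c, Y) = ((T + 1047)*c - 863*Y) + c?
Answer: -17462664/3460891 ≈ -5.0457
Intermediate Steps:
k(c, Y) = 159*c - 863*Y/3 (k(c, Y) = (((-571 + 1047)*c - 863*Y) + c)/3 = ((476*c - 863*Y) + c)/3 = ((-863*Y + 476*c) + c)/3 = (-863*Y + 477*c)/3 = 159*c - 863*Y/3)
(-1852876 - 3968012)/(2020064 + k(-2180, 1807)) = (-1852876 - 3968012)/(2020064 + (159*(-2180) - 863/3*1807)) = -5820888/(2020064 + (-346620 - 1559441/3)) = -5820888/(2020064 - 2599301/3) = -5820888/3460891/3 = -5820888*3/3460891 = -17462664/3460891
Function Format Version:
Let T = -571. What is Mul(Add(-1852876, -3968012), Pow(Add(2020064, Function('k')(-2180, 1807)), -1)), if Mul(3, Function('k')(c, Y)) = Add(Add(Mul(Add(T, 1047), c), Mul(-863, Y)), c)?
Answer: Rational(-17462664, 3460891) ≈ -5.0457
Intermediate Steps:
Function('k')(c, Y) = Add(Mul(159, c), Mul(Rational(-863, 3), Y)) (Function('k')(c, Y) = Mul(Rational(1, 3), Add(Add(Mul(Add(-571, 1047), c), Mul(-863, Y)), c)) = Mul(Rational(1, 3), Add(Add(Mul(476, c), Mul(-863, Y)), c)) = Mul(Rational(1, 3), Add(Add(Mul(-863, Y), Mul(476, c)), c)) = Mul(Rational(1, 3), Add(Mul(-863, Y), Mul(477, c))) = Add(Mul(159, c), Mul(Rational(-863, 3), Y)))
Mul(Add(-1852876, -3968012), Pow(Add(2020064, Function('k')(-2180, 1807)), -1)) = Mul(Add(-1852876, -3968012), Pow(Add(2020064, Add(Mul(159, -2180), Mul(Rational(-863, 3), 1807))), -1)) = Mul(-5820888, Pow(Add(2020064, Add(-346620, Rational(-1559441, 3))), -1)) = Mul(-5820888, Pow(Add(2020064, Rational(-2599301, 3)), -1)) = Mul(-5820888, Pow(Rational(3460891, 3), -1)) = Mul(-5820888, Rational(3, 3460891)) = Rational(-17462664, 3460891)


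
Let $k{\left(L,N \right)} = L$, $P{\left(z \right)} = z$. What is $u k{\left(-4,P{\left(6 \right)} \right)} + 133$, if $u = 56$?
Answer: $-91$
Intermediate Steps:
$u k{\left(-4,P{\left(6 \right)} \right)} + 133 = 56 \left(-4\right) + 133 = -224 + 133 = -91$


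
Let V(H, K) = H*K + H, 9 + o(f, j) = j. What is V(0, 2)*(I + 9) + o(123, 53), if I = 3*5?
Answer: 44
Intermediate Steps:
o(f, j) = -9 + j
V(H, K) = H + H*K
I = 15
V(0, 2)*(I + 9) + o(123, 53) = (0*(1 + 2))*(15 + 9) + (-9 + 53) = (0*3)*24 + 44 = 0*24 + 44 = 0 + 44 = 44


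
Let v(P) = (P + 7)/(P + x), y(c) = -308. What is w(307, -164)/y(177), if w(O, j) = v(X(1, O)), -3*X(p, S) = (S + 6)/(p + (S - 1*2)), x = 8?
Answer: -6113/2165548 ≈ -0.0028228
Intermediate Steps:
X(p, S) = -(6 + S)/(3*(-2 + S + p)) (X(p, S) = -(S + 6)/(3*(p + (S - 1*2))) = -(6 + S)/(3*(p + (S - 2))) = -(6 + S)/(3*(p + (-2 + S))) = -(6 + S)/(3*(-2 + S + p)))
v(P) = (7 + P)/(8 + P) (v(P) = (P + 7)/(P + 8) = (7 + P)/(8 + P))
w(O, j) = (7 + (-2 - O/3)/(-1 + O))/(8 + (-2 - O/3)/(-1 + O)) (w(O, j) = (7 + (-2 - O/3)/(-2 + O + 1))/(8 + (-2 - O/3)/(-2 + O + 1)) = (7 + (-2 - O/3)/(-1 + O))/(8 + (-2 - O/3)/(-1 + O)))
w(307, -164)/y(177) = ((27 - 20*307)/(30 - 23*307))/(-308) = ((27 - 6140)/(30 - 7061))*(-1/308) = (-6113/(-7031))*(-1/308) = -1/7031*(-6113)*(-1/308) = (6113/7031)*(-1/308) = -6113/2165548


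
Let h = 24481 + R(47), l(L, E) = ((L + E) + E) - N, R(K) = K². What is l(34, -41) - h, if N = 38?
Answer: -26776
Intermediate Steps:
l(L, E) = -38 + L + 2*E (l(L, E) = ((L + E) + E) - 1*38 = ((E + L) + E) - 38 = (L + 2*E) - 38 = -38 + L + 2*E)
h = 26690 (h = 24481 + 47² = 24481 + 2209 = 26690)
l(34, -41) - h = (-38 + 34 + 2*(-41)) - 1*26690 = (-38 + 34 - 82) - 26690 = -86 - 26690 = -26776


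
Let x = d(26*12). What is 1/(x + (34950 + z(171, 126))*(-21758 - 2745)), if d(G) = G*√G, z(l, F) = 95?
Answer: -858707635/737378802376921897 - 624*√78/737378802376921897 ≈ -1.1645e-9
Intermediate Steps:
d(G) = G^(3/2)
x = 624*√78 (x = (26*12)^(3/2) = 312^(3/2) = 624*√78 ≈ 5511.0)
1/(x + (34950 + z(171, 126))*(-21758 - 2745)) = 1/(624*√78 + (34950 + 95)*(-21758 - 2745)) = 1/(624*√78 + 35045*(-24503)) = 1/(624*√78 - 858707635) = 1/(-858707635 + 624*√78)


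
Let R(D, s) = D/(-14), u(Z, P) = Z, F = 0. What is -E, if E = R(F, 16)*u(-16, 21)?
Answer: 0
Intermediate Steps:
R(D, s) = -D/14 (R(D, s) = D*(-1/14) = -D/14)
E = 0 (E = -1/14*0*(-16) = 0*(-16) = 0)
-E = -1*0 = 0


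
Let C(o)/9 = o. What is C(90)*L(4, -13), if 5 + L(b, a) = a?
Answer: -14580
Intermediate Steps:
L(b, a) = -5 + a
C(o) = 9*o
C(90)*L(4, -13) = (9*90)*(-5 - 13) = 810*(-18) = -14580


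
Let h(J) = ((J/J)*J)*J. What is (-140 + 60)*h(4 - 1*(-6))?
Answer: -8000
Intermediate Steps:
h(J) = J**2 (h(J) = (1*J)*J = J*J = J**2)
(-140 + 60)*h(4 - 1*(-6)) = (-140 + 60)*(4 - 1*(-6))**2 = -80*(4 + 6)**2 = -80*10**2 = -80*100 = -8000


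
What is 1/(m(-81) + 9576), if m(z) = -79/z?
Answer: 81/775735 ≈ 0.00010442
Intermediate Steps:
1/(m(-81) + 9576) = 1/(-79/(-81) + 9576) = 1/(-79*(-1/81) + 9576) = 1/(79/81 + 9576) = 1/(775735/81) = 81/775735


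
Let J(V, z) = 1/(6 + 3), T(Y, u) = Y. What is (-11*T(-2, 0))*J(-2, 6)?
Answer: 22/9 ≈ 2.4444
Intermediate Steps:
J(V, z) = 1/9
(-11*T(-2, 0))*J(-2, 6) = -11*(-2)*(1/9) = 22*(1/9) = 22/9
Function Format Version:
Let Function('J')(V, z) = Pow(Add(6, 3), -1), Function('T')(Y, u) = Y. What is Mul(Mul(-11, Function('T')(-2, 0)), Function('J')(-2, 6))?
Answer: Rational(22, 9) ≈ 2.4444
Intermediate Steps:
Function('J')(V, z) = Rational(1, 9) (Function('J')(V, z) = Pow(9, -1) = Rational(1, 9))
Mul(Mul(-11, Function('T')(-2, 0)), Function('J')(-2, 6)) = Mul(Mul(-11, -2), Rational(1, 9)) = Mul(22, Rational(1, 9)) = Rational(22, 9)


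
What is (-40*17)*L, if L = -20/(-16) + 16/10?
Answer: -1938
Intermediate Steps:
L = 57/20 (L = -20*(-1/16) + 16*(⅒) = 5/4 + 8/5 = 57/20 ≈ 2.8500)
(-40*17)*L = -40*17*(57/20) = -680*57/20 = -1938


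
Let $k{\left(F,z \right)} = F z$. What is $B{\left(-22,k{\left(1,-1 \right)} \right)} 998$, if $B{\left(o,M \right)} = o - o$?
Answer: $0$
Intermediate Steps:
$B{\left(o,M \right)} = 0$
$B{\left(-22,k{\left(1,-1 \right)} \right)} 998 = 0 \cdot 998 = 0$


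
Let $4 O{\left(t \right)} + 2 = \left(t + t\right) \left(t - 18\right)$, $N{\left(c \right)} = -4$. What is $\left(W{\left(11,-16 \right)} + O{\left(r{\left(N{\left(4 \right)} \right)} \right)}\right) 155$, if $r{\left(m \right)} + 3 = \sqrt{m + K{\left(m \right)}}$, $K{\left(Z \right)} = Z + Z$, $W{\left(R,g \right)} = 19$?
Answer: $6820 - 3720 i \sqrt{3} \approx 6820.0 - 6443.2 i$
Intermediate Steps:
$K{\left(Z \right)} = 2 Z$
$r{\left(m \right)} = -3 + \sqrt{3} \sqrt{m}$ ($r{\left(m \right)} = -3 + \sqrt{m + 2 m} = -3 + \sqrt{3 m} = -3 + \sqrt{3} \sqrt{m}$)
$O{\left(t \right)} = - \frac{1}{2} + \frac{t \left(-18 + t\right)}{2}$ ($O{\left(t \right)} = - \frac{1}{2} + \frac{\left(t + t\right) \left(t - 18\right)}{4} = - \frac{1}{2} + \frac{2 t \left(-18 + t\right)}{4} = - \frac{1}{2} + \frac{t \left(-18 + t\right)}{2}$)
$\left(W{\left(11,-16 \right)} + O{\left(r{\left(N{\left(4 \right)} \right)} \right)}\right) 155 = \left(19 - \left(\frac{1}{2} + 9 \left(-3 + \sqrt{3} \sqrt{-4}\right) - \frac{\left(-3 + \sqrt{3} \sqrt{-4}\right)^{2}}{2}\right)\right) 155 = \left(19 - \left(\frac{1}{2} + 9 \left(-3 + \sqrt{3} \cdot 2 i\right) - \frac{\left(-3 + \sqrt{3} \cdot 2 i\right)^{2}}{2}\right)\right) 155 = \left(19 - \left(\frac{1}{2} + 9 \left(-3 + 2 i \sqrt{3}\right) - \frac{\left(-3 + 2 i \sqrt{3}\right)^{2}}{2}\right)\right) 155 = \left(19 + \left(- \frac{1}{2} + \frac{\left(-3 + 2 i \sqrt{3}\right)^{2}}{2} + \left(27 - 18 i \sqrt{3}\right)\right)\right) 155 = \left(19 + \left(\frac{53}{2} + \frac{\left(-3 + 2 i \sqrt{3}\right)^{2}}{2} - 18 i \sqrt{3}\right)\right) 155 = \left(\frac{91}{2} + \frac{\left(-3 + 2 i \sqrt{3}\right)^{2}}{2} - 18 i \sqrt{3}\right) 155 = \frac{14105}{2} + \frac{155 \left(-3 + 2 i \sqrt{3}\right)^{2}}{2} - 2790 i \sqrt{3}$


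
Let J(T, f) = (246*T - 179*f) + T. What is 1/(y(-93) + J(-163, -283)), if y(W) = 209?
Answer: 1/10605 ≈ 9.4295e-5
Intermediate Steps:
J(T, f) = -179*f + 247*T (J(T, f) = (-179*f + 246*T) + T = -179*f + 247*T)
1/(y(-93) + J(-163, -283)) = 1/(209 + (-179*(-283) + 247*(-163))) = 1/(209 + (50657 - 40261)) = 1/(209 + 10396) = 1/10605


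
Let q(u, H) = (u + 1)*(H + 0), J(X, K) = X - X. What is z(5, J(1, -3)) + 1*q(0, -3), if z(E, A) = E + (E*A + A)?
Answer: 2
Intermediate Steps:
J(X, K) = 0
z(E, A) = A + E + A*E (z(E, A) = E + (A*E + A) = E + (A + A*E) = A + E + A*E)
q(u, H) = H*(1 + u) (q(u, H) = (1 + u)*H = H*(1 + u))
z(5, J(1, -3)) + 1*q(0, -3) = (0 + 5 + 0*5) + 1*(-3*(1 + 0)) = (0 + 5 + 0) + 1*(-3*1) = 5 + 1*(-3) = 5 - 3 = 2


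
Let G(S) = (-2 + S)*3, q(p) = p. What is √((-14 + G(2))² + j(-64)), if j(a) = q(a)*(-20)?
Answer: 6*√41 ≈ 38.419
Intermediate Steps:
G(S) = -6 + 3*S
j(a) = -20*a (j(a) = a*(-20) = -20*a)
√((-14 + G(2))² + j(-64)) = √((-14 + (-6 + 3*2))² - 20*(-64)) = √((-14 + (-6 + 6))² + 1280) = √((-14 + 0)² + 1280) = √((-14)² + 1280) = √(196 + 1280) = √1476 = 6*√41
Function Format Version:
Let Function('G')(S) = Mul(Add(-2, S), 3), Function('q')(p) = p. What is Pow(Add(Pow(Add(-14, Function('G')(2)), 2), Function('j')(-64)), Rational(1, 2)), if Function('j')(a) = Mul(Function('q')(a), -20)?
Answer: Mul(6, Pow(41, Rational(1, 2))) ≈ 38.419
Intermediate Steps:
Function('G')(S) = Add(-6, Mul(3, S))
Function('j')(a) = Mul(-20, a) (Function('j')(a) = Mul(a, -20) = Mul(-20, a))
Pow(Add(Pow(Add(-14, Function('G')(2)), 2), Function('j')(-64)), Rational(1, 2)) = Pow(Add(Pow(Add(-14, Add(-6, Mul(3, 2))), 2), Mul(-20, -64)), Rational(1, 2)) = Pow(Add(Pow(Add(-14, Add(-6, 6)), 2), 1280), Rational(1, 2)) = Pow(Add(Pow(Add(-14, 0), 2), 1280), Rational(1, 2)) = Pow(Add(Pow(-14, 2), 1280), Rational(1, 2)) = Pow(Add(196, 1280), Rational(1, 2)) = Pow(1476, Rational(1, 2)) = Mul(6, Pow(41, Rational(1, 2)))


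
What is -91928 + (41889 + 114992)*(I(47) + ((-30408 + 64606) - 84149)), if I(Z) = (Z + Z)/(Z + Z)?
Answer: -7836297878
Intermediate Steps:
I(Z) = 1 (I(Z) = (2*Z)/((2*Z)) = (2*Z)*(1/(2*Z)) = 1)
-91928 + (41889 + 114992)*(I(47) + ((-30408 + 64606) - 84149)) = -91928 + (41889 + 114992)*(1 + ((-30408 + 64606) - 84149)) = -91928 + 156881*(1 + (34198 - 84149)) = -91928 + 156881*(1 - 49951) = -91928 + 156881*(-49950) = -91928 - 7836205950 = -7836297878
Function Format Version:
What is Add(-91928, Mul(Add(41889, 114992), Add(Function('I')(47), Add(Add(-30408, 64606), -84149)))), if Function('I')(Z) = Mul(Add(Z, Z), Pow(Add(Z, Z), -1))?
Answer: -7836297878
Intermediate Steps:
Function('I')(Z) = 1 (Function('I')(Z) = Mul(Mul(2, Z), Pow(Mul(2, Z), -1)) = Mul(Mul(2, Z), Mul(Rational(1, 2), Pow(Z, -1))) = 1)
Add(-91928, Mul(Add(41889, 114992), Add(Function('I')(47), Add(Add(-30408, 64606), -84149)))) = Add(-91928, Mul(Add(41889, 114992), Add(1, Add(Add(-30408, 64606), -84149)))) = Add(-91928, Mul(156881, Add(1, Add(34198, -84149)))) = Add(-91928, Mul(156881, Add(1, -49951))) = Add(-91928, Mul(156881, -49950)) = Add(-91928, -7836205950) = -7836297878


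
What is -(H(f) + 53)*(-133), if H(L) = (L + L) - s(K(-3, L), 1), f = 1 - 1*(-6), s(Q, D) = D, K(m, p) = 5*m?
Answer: 8778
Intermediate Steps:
f = 7 (f = 1 + 6 = 7)
H(L) = -1 + 2*L (H(L) = (L + L) - 1*1 = 2*L - 1 = -1 + 2*L)
-(H(f) + 53)*(-133) = -((-1 + 2*7) + 53)*(-133) = -((-1 + 14) + 53)*(-133) = -(13 + 53)*(-133) = -66*(-133) = -1*(-8778) = 8778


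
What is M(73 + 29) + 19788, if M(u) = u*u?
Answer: 30192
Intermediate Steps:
M(u) = u**2
M(73 + 29) + 19788 = (73 + 29)**2 + 19788 = 102**2 + 19788 = 10404 + 19788 = 30192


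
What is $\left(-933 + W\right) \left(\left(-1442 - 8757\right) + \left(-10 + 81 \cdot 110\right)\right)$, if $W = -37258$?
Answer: $49610109$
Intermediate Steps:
$\left(-933 + W\right) \left(\left(-1442 - 8757\right) + \left(-10 + 81 \cdot 110\right)\right) = \left(-933 - 37258\right) \left(\left(-1442 - 8757\right) + \left(-10 + 81 \cdot 110\right)\right) = - 38191 \left(-10199 + \left(-10 + 8910\right)\right) = - 38191 \left(-10199 + 8900\right) = \left(-38191\right) \left(-1299\right) = 49610109$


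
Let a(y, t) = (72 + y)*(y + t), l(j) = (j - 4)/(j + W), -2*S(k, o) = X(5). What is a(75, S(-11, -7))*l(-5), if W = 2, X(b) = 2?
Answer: 32634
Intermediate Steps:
S(k, o) = -1 (S(k, o) = -½*2 = -1)
l(j) = (-4 + j)/(2 + j) (l(j) = (j - 4)/(j + 2) = (-4 + j)/(2 + j))
a(y, t) = (72 + y)*(t + y)
a(75, S(-11, -7))*l(-5) = (75² + 72*(-1) + 72*75 - 1*75)*((-4 - 5)/(2 - 5)) = (5625 - 72 + 5400 - 75)*(-9/(-3)) = 10878*(-⅓*(-9)) = 10878*3 = 32634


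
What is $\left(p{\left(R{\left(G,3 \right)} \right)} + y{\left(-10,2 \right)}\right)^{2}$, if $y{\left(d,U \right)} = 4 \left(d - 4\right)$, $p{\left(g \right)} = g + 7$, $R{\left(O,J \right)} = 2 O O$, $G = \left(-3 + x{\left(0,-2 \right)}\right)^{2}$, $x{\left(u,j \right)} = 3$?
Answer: $2401$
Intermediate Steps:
$G = 0$ ($G = \left(-3 + 3\right)^{2} = 0^{2} = 0$)
$R{\left(O,J \right)} = 2 O^{2}$
$p{\left(g \right)} = 7 + g$
$y{\left(d,U \right)} = -16 + 4 d$ ($y{\left(d,U \right)} = 4 \left(-4 + d\right) = -16 + 4 d$)
$\left(p{\left(R{\left(G,3 \right)} \right)} + y{\left(-10,2 \right)}\right)^{2} = \left(\left(7 + 2 \cdot 0^{2}\right) + \left(-16 + 4 \left(-10\right)\right)\right)^{2} = \left(\left(7 + 2 \cdot 0\right) - 56\right)^{2} = \left(\left(7 + 0\right) - 56\right)^{2} = \left(7 - 56\right)^{2} = \left(-49\right)^{2} = 2401$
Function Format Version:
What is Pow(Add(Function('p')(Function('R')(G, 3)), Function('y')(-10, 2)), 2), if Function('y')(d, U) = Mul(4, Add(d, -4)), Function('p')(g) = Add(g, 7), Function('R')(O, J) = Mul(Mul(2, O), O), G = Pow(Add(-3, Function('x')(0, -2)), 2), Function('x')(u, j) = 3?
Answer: 2401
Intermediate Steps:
G = 0 (G = Pow(Add(-3, 3), 2) = Pow(0, 2) = 0)
Function('R')(O, J) = Mul(2, Pow(O, 2))
Function('p')(g) = Add(7, g)
Function('y')(d, U) = Add(-16, Mul(4, d)) (Function('y')(d, U) = Mul(4, Add(-4, d)) = Add(-16, Mul(4, d)))
Pow(Add(Function('p')(Function('R')(G, 3)), Function('y')(-10, 2)), 2) = Pow(Add(Add(7, Mul(2, Pow(0, 2))), Add(-16, Mul(4, -10))), 2) = Pow(Add(Add(7, Mul(2, 0)), Add(-16, -40)), 2) = Pow(Add(Add(7, 0), -56), 2) = Pow(Add(7, -56), 2) = Pow(-49, 2) = 2401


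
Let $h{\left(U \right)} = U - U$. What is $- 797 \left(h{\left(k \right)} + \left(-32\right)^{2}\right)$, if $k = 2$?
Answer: $-816128$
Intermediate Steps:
$h{\left(U \right)} = 0$
$- 797 \left(h{\left(k \right)} + \left(-32\right)^{2}\right) = - 797 \left(0 + \left(-32\right)^{2}\right) = - 797 \left(0 + 1024\right) = \left(-797\right) 1024 = -816128$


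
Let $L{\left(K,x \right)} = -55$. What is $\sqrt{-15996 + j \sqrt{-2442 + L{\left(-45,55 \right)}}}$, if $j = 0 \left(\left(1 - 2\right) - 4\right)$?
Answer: $2 i \sqrt{3999} \approx 126.48 i$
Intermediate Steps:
$j = 0$ ($j = 0 \left(-1 - 4\right) = 0 \left(-5\right) = 0$)
$\sqrt{-15996 + j \sqrt{-2442 + L{\left(-45,55 \right)}}} = \sqrt{-15996 + 0 \sqrt{-2442 - 55}} = \sqrt{-15996 + 0 \sqrt{-2497}} = \sqrt{-15996 + 0 i \sqrt{2497}} = \sqrt{-15996 + 0} = \sqrt{-15996} = 2 i \sqrt{3999}$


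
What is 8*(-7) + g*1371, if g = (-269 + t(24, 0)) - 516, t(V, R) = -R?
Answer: -1076291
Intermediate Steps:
g = -785 (g = (-269 - 1*0) - 516 = (-269 + 0) - 516 = -269 - 516 = -785)
8*(-7) + g*1371 = 8*(-7) - 785*1371 = -56 - 1076235 = -1076291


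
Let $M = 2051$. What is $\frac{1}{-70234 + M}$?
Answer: $- \frac{1}{68183} \approx -1.4666 \cdot 10^{-5}$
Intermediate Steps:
$\frac{1}{-70234 + M} = \frac{1}{-70234 + 2051} = \frac{1}{-68183} = - \frac{1}{68183}$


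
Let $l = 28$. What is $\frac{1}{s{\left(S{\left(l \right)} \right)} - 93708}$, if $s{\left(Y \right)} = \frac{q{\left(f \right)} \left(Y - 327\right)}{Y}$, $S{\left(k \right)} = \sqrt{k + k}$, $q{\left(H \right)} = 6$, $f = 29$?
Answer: $- \frac{437276}{40973314965} + \frac{109 \sqrt{14}}{13657771655} \approx -1.0642 \cdot 10^{-5}$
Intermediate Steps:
$S{\left(k \right)} = \sqrt{2} \sqrt{k}$ ($S{\left(k \right)} = \sqrt{2 k} = \sqrt{2} \sqrt{k}$)
$s{\left(Y \right)} = \frac{-1962 + 6 Y}{Y}$ ($s{\left(Y \right)} = \frac{6 \left(Y - 327\right)}{Y} = \frac{6 \left(-327 + Y\right)}{Y} = \frac{-1962 + 6 Y}{Y}$)
$\frac{1}{s{\left(S{\left(l \right)} \right)} - 93708} = \frac{1}{\left(6 - \frac{1962}{\sqrt{2} \sqrt{28}}\right) - 93708} = \frac{1}{\left(6 - \frac{1962}{\sqrt{2} \cdot 2 \sqrt{7}}\right) - 93708} = \frac{1}{\left(6 - \frac{1962}{2 \sqrt{14}}\right) - 93708} = \frac{1}{\left(6 - 1962 \frac{\sqrt{14}}{28}\right) - 93708} = \frac{1}{\left(6 - \frac{981 \sqrt{14}}{14}\right) - 93708} = \frac{1}{-93702 - \frac{981 \sqrt{14}}{14}}$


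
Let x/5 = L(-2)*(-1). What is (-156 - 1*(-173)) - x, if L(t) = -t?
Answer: 27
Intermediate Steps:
x = -10 (x = 5*(-1*(-2)*(-1)) = 5*(2*(-1)) = 5*(-2) = -10)
(-156 - 1*(-173)) - x = (-156 - 1*(-173)) - 1*(-10) = (-156 + 173) + 10 = 17 + 10 = 27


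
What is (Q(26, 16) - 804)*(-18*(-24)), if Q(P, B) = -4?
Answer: -349056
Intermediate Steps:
(Q(26, 16) - 804)*(-18*(-24)) = (-4 - 804)*(-18*(-24)) = -808*432 = -349056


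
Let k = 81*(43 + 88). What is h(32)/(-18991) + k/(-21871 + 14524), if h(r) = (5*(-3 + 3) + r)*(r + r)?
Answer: -72186719/46508959 ≈ -1.5521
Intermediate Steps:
k = 10611 (k = 81*131 = 10611)
h(r) = 2*r² (h(r) = (5*0 + r)*(2*r) = (0 + r)*(2*r) = r*(2*r) = 2*r²)
h(32)/(-18991) + k/(-21871 + 14524) = (2*32²)/(-18991) + 10611/(-21871 + 14524) = (2*1024)*(-1/18991) + 10611/(-7347) = 2048*(-1/18991) + 10611*(-1/7347) = -2048/18991 - 3537/2449 = -72186719/46508959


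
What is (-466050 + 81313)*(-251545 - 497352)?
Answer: 288128385089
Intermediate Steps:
(-466050 + 81313)*(-251545 - 497352) = -384737*(-748897) = 288128385089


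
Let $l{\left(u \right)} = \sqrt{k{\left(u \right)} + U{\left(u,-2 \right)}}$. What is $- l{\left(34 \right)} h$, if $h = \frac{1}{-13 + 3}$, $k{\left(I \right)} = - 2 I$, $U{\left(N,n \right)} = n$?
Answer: $\frac{i \sqrt{70}}{10} \approx 0.83666 i$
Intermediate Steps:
$l{\left(u \right)} = \sqrt{-2 - 2 u}$ ($l{\left(u \right)} = \sqrt{- 2 u - 2} = \sqrt{-2 - 2 u}$)
$h = - \frac{1}{10}$ ($h = \frac{1}{-10} = - \frac{1}{10} \approx -0.1$)
$- l{\left(34 \right)} h = - \sqrt{-2 - 68} \left(- \frac{1}{10}\right) = - \sqrt{-70} \left(- \frac{1}{10}\right) = - i \sqrt{70} \left(- \frac{1}{10}\right) = \frac{i \sqrt{70}}{10}$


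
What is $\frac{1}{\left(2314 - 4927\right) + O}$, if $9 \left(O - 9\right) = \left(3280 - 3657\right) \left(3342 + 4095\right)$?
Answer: $- \frac{3}{942395} \approx -3.1834 \cdot 10^{-6}$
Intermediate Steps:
$O = - \frac{934556}{3}$ ($O = 9 + \frac{\left(3280 - 3657\right) \left(3342 + 4095\right)}{9} = 9 + \frac{\left(-377\right) 7437}{9} = 9 + \frac{1}{9} \left(-2803749\right) = 9 - \frac{934583}{3} = - \frac{934556}{3} \approx -3.1152 \cdot 10^{5}$)
$\frac{1}{\left(2314 - 4927\right) + O} = \frac{1}{\left(2314 - 4927\right) - \frac{934556}{3}} = \frac{1}{-2613 - \frac{934556}{3}} = \frac{1}{- \frac{942395}{3}} = - \frac{3}{942395}$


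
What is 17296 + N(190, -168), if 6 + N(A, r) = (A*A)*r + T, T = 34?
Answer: -6047476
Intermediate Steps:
N(A, r) = 28 + r*A**2 (N(A, r) = -6 + ((A*A)*r + 34) = -6 + (A**2*r + 34) = -6 + (r*A**2 + 34) = -6 + (34 + r*A**2) = 28 + r*A**2)
17296 + N(190, -168) = 17296 + (28 - 168*190**2) = 17296 + (28 - 168*36100) = 17296 + (28 - 6064800) = 17296 - 6064772 = -6047476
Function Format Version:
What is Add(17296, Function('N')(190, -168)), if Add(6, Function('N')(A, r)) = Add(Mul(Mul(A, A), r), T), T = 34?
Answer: -6047476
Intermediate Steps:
Function('N')(A, r) = Add(28, Mul(r, Pow(A, 2))) (Function('N')(A, r) = Add(-6, Add(Mul(Mul(A, A), r), 34)) = Add(-6, Add(Mul(Pow(A, 2), r), 34)) = Add(-6, Add(Mul(r, Pow(A, 2)), 34)) = Add(-6, Add(34, Mul(r, Pow(A, 2)))) = Add(28, Mul(r, Pow(A, 2))))
Add(17296, Function('N')(190, -168)) = Add(17296, Add(28, Mul(-168, Pow(190, 2)))) = Add(17296, Add(28, Mul(-168, 36100))) = Add(17296, Add(28, -6064800)) = Add(17296, -6064772) = -6047476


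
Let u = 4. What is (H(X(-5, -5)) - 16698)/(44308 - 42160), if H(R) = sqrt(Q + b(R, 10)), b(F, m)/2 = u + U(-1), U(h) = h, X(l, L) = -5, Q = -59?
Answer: -2783/358 + I*sqrt(53)/2148 ≈ -7.7737 + 0.0033893*I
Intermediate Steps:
b(F, m) = 6 (b(F, m) = 2*(4 - 1) = 2*3 = 6)
H(R) = I*sqrt(53) (H(R) = sqrt(-59 + 6) = sqrt(-53) = I*sqrt(53))
(H(X(-5, -5)) - 16698)/(44308 - 42160) = (I*sqrt(53) - 16698)/(44308 - 42160) = (-16698 + I*sqrt(53))/2148 = (-16698 + I*sqrt(53))*(1/2148) = -2783/358 + I*sqrt(53)/2148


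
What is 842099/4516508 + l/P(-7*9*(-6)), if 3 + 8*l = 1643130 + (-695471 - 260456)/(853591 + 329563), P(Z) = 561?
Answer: 313745901460965307/856522699427472 ≈ 366.30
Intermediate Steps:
l = 277724475233/1352176 (l = -3/8 + (1643130 + (-695471 - 260456)/(853591 + 329563))/8 = -3/8 + (1643130 - 955927/1183154)/8 = -3/8 + (1643130 - 955927*1/1183154)/8 = -3/8 + (1643130 - 136561/169022)/8 = -3/8 + (⅛)*(277724982299/169022) = -3/8 + 277724982299/1352176 = 277724475233/1352176 ≈ 2.0539e+5)
842099/4516508 + l/P(-7*9*(-6)) = 842099/4516508 + (277724475233/1352176)/561 = 842099*(1/4516508) + (277724475233/1352176)*(1/561) = 842099/4516508 + 277724475233/758570736 = 313745901460965307/856522699427472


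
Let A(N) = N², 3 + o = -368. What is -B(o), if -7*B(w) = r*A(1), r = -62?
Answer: -62/7 ≈ -8.8571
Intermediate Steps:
o = -371 (o = -3 - 368 = -371)
B(w) = 62/7 (B(w) = -(-62)*1²/7 = -(-62)/7 = -⅐*(-62) = 62/7)
-B(o) = -1*62/7 = -62/7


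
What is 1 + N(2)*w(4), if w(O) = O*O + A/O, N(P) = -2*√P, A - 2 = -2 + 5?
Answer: 1 - 69*√2/2 ≈ -47.790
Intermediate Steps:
A = 5 (A = 2 + (-2 + 5) = 2 + 3 = 5)
w(O) = O² + 5/O (w(O) = O*O + 5/O = O² + 5/O)
1 + N(2)*w(4) = 1 + (-2*√2)*((5 + 4³)/4) = 1 + (-2*√2)*((5 + 64)/4) = 1 + (-2*√2)*((¼)*69) = 1 - 2*√2*(69/4) = 1 - 69*√2/2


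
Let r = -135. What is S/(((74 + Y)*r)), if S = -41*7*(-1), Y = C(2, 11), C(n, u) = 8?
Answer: -7/270 ≈ -0.025926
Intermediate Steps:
Y = 8
S = 287 (S = -287*(-1) = 287)
S/(((74 + Y)*r)) = 287/(((74 + 8)*(-135))) = 287/((82*(-135))) = 287/(-11070) = 287*(-1/11070) = -7/270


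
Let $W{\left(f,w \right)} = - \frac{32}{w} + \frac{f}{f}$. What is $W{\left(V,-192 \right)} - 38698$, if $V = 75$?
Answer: $- \frac{232181}{6} \approx -38697.0$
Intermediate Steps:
$W{\left(f,w \right)} = 1 - \frac{32}{w}$ ($W{\left(f,w \right)} = - \frac{32}{w} + 1 = 1 - \frac{32}{w}$)
$W{\left(V,-192 \right)} - 38698 = \frac{-32 - 192}{-192} - 38698 = \left(- \frac{1}{192}\right) \left(-224\right) - 38698 = \frac{7}{6} - 38698 = - \frac{232181}{6}$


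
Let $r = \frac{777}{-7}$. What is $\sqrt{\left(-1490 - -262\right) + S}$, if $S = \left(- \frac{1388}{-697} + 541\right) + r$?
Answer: $\frac{i \sqrt{386708146}}{697} \approx 28.214 i$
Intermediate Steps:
$r = -111$ ($r = 777 \left(- \frac{1}{7}\right) = -111$)
$S = \frac{301098}{697}$ ($S = \left(- \frac{1388}{-697} + 541\right) - 111 = \left(\left(-1388\right) \left(- \frac{1}{697}\right) + 541\right) - 111 = \left(\frac{1388}{697} + 541\right) - 111 = \frac{378465}{697} - 111 = \frac{301098}{697} \approx 431.99$)
$\sqrt{\left(-1490 - -262\right) + S} = \sqrt{\left(-1490 - -262\right) + \frac{301098}{697}} = \sqrt{\left(-1490 + 262\right) + \frac{301098}{697}} = \sqrt{-1228 + \frac{301098}{697}} = \sqrt{- \frac{554818}{697}} = \frac{i \sqrt{386708146}}{697}$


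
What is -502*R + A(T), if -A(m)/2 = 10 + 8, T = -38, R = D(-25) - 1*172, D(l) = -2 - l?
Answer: 74762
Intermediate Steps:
R = -149 (R = (-2 - 1*(-25)) - 1*172 = (-2 + 25) - 172 = 23 - 172 = -149)
A(m) = -36 (A(m) = -2*(10 + 8) = -2*18 = -36)
-502*R + A(T) = -502*(-149) - 36 = 74798 - 36 = 74762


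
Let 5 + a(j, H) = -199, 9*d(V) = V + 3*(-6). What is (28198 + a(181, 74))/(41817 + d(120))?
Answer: 83982/125485 ≈ 0.66926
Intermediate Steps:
d(V) = -2 + V/9 (d(V) = (V + 3*(-6))/9 = (V - 18)/9 = (-18 + V)/9 = -2 + V/9)
a(j, H) = -204 (a(j, H) = -5 - 199 = -204)
(28198 + a(181, 74))/(41817 + d(120)) = (28198 - 204)/(41817 + (-2 + (⅑)*120)) = 27994/(41817 + (-2 + 40/3)) = 27994/(41817 + 34/3) = 27994/(125485/3) = 27994*(3/125485) = 83982/125485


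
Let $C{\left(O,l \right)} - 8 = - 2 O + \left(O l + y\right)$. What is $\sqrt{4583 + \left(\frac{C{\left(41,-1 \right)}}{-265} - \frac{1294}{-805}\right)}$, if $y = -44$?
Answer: $\frac{2 \sqrt{742832265}}{805} \approx 67.714$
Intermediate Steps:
$C{\left(O,l \right)} = -36 - 2 O + O l$ ($C{\left(O,l \right)} = 8 - \left(44 + 2 O - O l\right) = -36 - 2 O + O l$)
$\sqrt{4583 + \left(\frac{C{\left(41,-1 \right)}}{-265} - \frac{1294}{-805}\right)} = \sqrt{4583 + \left(\frac{-36 - 82 + 41 \left(-1\right)}{-265} - \frac{1294}{-805}\right)} = \sqrt{4583 + \left(\left(-36 - 82 - 41\right) \left(- \frac{1}{265}\right) - - \frac{1294}{805}\right)} = \sqrt{4583 + \left(\left(-159\right) \left(- \frac{1}{265}\right) + \frac{1294}{805}\right)} = \sqrt{4583 + \left(\frac{3}{5} + \frac{1294}{805}\right)} = \sqrt{4583 + \frac{1777}{805}} = \sqrt{\frac{3691092}{805}} = \frac{2 \sqrt{742832265}}{805}$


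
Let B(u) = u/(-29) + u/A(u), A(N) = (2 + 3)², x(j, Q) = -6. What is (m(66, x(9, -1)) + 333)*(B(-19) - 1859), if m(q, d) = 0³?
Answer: -448834383/725 ≈ -6.1908e+5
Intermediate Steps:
A(N) = 25 (A(N) = 5² = 25)
m(q, d) = 0
B(u) = 4*u/725 (B(u) = u/(-29) + u/25 = u*(-1/29) + u*(1/25) = -u/29 + u/25 = 4*u/725)
(m(66, x(9, -1)) + 333)*(B(-19) - 1859) = (0 + 333)*((4/725)*(-19) - 1859) = 333*(-76/725 - 1859) = 333*(-1347851/725) = -448834383/725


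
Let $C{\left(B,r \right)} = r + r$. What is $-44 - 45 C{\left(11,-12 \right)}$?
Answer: $1036$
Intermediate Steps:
$C{\left(B,r \right)} = 2 r$
$-44 - 45 C{\left(11,-12 \right)} = -44 - 45 \cdot 2 \left(-12\right) = -44 - -1080 = -44 + 1080 = 1036$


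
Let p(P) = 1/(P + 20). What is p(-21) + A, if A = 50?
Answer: 49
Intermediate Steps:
p(P) = 1/(20 + P)
p(-21) + A = 1/(20 - 21) + 50 = 1/(-1) + 50 = -1 + 50 = 49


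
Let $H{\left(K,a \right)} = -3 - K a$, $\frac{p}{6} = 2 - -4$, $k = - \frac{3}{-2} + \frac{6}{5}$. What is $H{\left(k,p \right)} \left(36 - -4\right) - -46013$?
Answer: $42005$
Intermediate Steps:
$k = \frac{27}{10}$ ($k = \left(-3\right) \left(- \frac{1}{2}\right) + 6 \cdot \frac{1}{5} = \frac{3}{2} + \frac{6}{5} = \frac{27}{10} \approx 2.7$)
$p = 36$ ($p = 6 \left(2 - -4\right) = 6 \left(2 + 4\right) = 6 \cdot 6 = 36$)
$H{\left(K,a \right)} = -3 - K a$
$H{\left(k,p \right)} \left(36 - -4\right) - -46013 = \left(-3 - \frac{27}{10} \cdot 36\right) \left(36 - -4\right) - -46013 = \left(-3 - \frac{486}{5}\right) \left(36 + 4\right) + 46013 = \left(- \frac{501}{5}\right) 40 + 46013 = -4008 + 46013 = 42005$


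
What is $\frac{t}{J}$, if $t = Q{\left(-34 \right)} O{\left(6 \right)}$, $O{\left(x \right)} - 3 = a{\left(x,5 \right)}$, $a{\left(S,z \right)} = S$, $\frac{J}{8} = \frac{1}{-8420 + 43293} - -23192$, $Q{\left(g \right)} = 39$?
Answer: $\frac{4080141}{2156732312} \approx 0.0018918$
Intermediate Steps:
$J = \frac{6470196936}{34873}$ ($J = 8 \left(\frac{1}{-8420 + 43293} - -23192\right) = 8 \left(\frac{1}{34873} + 23192\right) = 8 \cdot \frac{808774617}{34873} = \frac{6470196936}{34873} \approx 1.8554 \cdot 10^{5}$)
$O{\left(x \right)} = 3 + x$
$t = 351$ ($t = 39 \left(3 + 6\right) = 39 \cdot 9 = 351$)
$\frac{t}{J} = \frac{351}{\frac{6470196936}{34873}} = 351 \cdot \frac{34873}{6470196936} = \frac{4080141}{2156732312}$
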